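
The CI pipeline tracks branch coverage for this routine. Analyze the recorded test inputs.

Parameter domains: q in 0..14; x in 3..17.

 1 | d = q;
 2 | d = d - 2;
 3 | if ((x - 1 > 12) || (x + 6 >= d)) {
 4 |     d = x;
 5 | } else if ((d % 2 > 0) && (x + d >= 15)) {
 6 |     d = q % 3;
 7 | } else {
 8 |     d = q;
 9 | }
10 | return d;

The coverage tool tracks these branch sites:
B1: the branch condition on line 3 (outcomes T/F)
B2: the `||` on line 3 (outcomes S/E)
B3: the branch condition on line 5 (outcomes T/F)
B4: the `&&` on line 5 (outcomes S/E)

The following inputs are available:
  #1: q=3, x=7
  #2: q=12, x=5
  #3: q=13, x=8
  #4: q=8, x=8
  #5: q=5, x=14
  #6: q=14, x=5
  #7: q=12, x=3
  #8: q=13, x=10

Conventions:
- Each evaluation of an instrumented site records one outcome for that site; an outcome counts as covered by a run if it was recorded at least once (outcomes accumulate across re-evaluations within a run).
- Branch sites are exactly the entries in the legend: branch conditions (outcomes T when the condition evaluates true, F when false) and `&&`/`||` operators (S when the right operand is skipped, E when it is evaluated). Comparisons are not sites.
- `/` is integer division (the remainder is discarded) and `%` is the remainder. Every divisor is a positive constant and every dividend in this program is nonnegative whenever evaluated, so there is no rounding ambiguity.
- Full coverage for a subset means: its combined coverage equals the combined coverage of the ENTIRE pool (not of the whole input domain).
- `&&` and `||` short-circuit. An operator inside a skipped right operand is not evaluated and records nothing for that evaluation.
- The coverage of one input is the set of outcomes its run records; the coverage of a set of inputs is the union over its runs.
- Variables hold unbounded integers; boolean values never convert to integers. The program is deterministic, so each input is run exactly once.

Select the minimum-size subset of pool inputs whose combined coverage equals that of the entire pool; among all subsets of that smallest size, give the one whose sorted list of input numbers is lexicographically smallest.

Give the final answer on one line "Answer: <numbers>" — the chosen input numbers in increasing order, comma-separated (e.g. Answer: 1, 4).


run #1 (q=3, x=7) runs B2->E, B1->T; records B1=T, B2=E
run #2 (q=12, x=5) runs B2->E, B1->T; records B1=T, B2=E
run #3 (q=13, x=8) runs B2->E, B1->T; records B1=T, B2=E
run #4 (q=8, x=8) runs B2->E, B1->T; records B1=T, B2=E
run #5 (q=5, x=14) runs B2->S, B1->T; records B1=T, B2=S
run #6 (q=14, x=5) runs B2->E, B1->F, B4->S, B3->F; records B1=F, B2=E, B3=F, B4=S
run #7 (q=12, x=3) runs B2->E, B1->F, B4->S, B3->F; records B1=F, B2=E, B3=F, B4=S
run #8 (q=13, x=10) runs B2->E, B1->T; records B1=T, B2=E
pool-wide coverage (6 outcomes): B1=T, B1=F, B2=S, B2=E, B3=F, B4=S
size 1 is not enough: best union over all size-1 subsets is 4/6
the canonical winner is {5, 6}: size 2, full 6-outcome coverage, earliest index list among size-2 covers
Answer: 5, 6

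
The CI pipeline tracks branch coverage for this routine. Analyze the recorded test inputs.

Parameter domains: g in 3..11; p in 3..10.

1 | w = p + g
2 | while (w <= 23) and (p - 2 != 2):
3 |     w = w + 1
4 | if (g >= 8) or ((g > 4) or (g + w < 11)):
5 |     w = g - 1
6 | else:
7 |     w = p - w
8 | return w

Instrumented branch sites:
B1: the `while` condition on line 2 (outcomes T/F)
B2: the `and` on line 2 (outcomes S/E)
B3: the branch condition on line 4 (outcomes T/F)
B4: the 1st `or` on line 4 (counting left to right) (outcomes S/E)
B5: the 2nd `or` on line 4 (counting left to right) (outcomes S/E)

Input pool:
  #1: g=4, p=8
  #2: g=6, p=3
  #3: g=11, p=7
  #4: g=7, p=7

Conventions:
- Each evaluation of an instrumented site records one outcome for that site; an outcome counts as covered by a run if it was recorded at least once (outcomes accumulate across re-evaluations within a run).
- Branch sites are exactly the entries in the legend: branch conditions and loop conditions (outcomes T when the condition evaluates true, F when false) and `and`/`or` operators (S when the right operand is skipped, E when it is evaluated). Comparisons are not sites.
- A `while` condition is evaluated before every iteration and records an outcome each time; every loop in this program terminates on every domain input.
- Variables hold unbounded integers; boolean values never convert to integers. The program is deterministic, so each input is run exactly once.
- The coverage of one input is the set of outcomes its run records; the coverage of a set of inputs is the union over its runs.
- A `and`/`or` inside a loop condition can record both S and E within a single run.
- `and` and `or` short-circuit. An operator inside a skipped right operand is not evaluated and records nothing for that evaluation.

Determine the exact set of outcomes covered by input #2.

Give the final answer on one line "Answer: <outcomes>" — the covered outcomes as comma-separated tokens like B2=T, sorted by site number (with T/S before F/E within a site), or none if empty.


Running input #2 (g=6, p=3), event by event:
  B2->E, B1->T, B2->E, B1->T, B2->E, B1->T, B2->E, B1->T, B2->E, B1->T
  B2->E, B1->T, B2->E, B1->T, B2->E, B1->T, B2->E, B1->T, B2->E, B1->T
  B2->E, B1->T, B2->E, B1->T, B2->E, B1->T, B2->E, B1->T, B2->E, B1->T
  B2->S, B1->F, B4->E, B5->S, B3->T
collecting distinct outcomes: B1=T, B1=F, B2=S, B2=E, B3=T, B4=E, B5=S
Answer: B1=T, B1=F, B2=S, B2=E, B3=T, B4=E, B5=S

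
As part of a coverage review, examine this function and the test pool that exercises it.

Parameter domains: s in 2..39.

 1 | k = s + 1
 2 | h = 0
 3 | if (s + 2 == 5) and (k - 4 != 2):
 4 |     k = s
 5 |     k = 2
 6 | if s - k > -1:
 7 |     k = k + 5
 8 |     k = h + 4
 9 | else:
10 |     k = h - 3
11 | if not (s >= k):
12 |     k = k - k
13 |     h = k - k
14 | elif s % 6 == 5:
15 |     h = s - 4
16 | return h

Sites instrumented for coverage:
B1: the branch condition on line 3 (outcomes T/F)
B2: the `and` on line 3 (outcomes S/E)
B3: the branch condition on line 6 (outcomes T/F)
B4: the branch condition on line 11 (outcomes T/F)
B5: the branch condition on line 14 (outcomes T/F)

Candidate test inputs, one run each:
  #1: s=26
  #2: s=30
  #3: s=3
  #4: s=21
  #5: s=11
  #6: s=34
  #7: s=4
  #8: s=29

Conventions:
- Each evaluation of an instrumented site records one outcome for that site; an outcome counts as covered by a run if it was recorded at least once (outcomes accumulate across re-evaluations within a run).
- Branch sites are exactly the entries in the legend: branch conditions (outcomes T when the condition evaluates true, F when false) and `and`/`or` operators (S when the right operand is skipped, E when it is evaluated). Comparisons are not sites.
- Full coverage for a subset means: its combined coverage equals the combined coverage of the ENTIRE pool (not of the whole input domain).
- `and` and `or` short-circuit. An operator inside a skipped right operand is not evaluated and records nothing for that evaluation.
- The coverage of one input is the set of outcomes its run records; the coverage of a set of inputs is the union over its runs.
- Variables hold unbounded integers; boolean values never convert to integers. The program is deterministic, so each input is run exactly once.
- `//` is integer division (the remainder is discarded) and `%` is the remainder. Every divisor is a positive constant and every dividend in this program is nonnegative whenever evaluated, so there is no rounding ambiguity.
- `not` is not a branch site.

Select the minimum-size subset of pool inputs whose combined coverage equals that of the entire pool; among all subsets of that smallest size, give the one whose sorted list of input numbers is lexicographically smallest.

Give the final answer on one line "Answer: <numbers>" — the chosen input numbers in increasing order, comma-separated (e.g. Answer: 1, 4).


input #1, s=26: outcomes B1=F, B2=S, B3=F, B4=F, B5=F
input #2, s=30: outcomes B1=F, B2=S, B3=F, B4=F, B5=F
input #3, s=3: outcomes B1=T, B2=E, B3=T, B4=T
input #4, s=21: outcomes B1=F, B2=S, B3=F, B4=F, B5=F
input #5, s=11: outcomes B1=F, B2=S, B3=F, B4=F, B5=T
input #6, s=34: outcomes B1=F, B2=S, B3=F, B4=F, B5=F
input #7, s=4: outcomes B1=F, B2=S, B3=F, B4=F, B5=F
input #8, s=29: outcomes B1=F, B2=S, B3=F, B4=F, B5=T
the full pool covers 10 outcomes: B1=T, B1=F, B2=S, B2=E, B3=T, B3=F, B4=T, B4=F, B5=T, B5=F
every size-1 subset falls short of the 10 outcomes (best: 5/10)
every size-2 subset falls short of the 10 outcomes (best: 9/10)
at size 3, {1, 3, 5} reaches all 10 outcomes; every lexicographically earlier size-3 subset fails
Answer: 1, 3, 5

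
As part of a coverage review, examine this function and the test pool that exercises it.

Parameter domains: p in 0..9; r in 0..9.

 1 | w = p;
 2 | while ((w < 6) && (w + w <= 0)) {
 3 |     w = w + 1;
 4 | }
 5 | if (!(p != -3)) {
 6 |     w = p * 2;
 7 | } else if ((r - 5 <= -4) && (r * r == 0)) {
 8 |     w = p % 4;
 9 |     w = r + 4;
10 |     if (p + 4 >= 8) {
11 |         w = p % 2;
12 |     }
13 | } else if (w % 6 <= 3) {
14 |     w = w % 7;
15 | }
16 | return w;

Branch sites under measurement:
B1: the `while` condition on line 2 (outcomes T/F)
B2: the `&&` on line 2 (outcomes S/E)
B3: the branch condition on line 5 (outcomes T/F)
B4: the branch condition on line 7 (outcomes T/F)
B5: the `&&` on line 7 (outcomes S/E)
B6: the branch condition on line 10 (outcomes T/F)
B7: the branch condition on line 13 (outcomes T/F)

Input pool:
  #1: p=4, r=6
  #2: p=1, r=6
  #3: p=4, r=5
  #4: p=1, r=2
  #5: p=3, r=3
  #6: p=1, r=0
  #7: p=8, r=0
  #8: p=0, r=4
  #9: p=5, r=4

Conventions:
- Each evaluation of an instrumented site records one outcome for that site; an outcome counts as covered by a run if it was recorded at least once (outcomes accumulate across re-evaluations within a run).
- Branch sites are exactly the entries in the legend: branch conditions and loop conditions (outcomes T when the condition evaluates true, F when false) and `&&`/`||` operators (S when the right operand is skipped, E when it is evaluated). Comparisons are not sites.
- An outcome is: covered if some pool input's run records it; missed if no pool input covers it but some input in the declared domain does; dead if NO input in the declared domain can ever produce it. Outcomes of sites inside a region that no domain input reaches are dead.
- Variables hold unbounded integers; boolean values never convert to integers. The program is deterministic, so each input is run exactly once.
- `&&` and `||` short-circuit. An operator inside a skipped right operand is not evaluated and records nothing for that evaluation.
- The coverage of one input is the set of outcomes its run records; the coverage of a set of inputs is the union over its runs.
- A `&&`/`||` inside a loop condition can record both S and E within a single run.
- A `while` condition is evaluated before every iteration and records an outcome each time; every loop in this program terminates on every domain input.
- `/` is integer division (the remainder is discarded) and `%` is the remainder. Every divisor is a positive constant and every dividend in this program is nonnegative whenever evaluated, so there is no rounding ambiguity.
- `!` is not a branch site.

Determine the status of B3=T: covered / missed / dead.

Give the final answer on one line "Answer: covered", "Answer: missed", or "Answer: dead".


no pool input records B3=T
checking all 100 inputs in the declared domain: B3=T is never recorded -> dead
Answer: dead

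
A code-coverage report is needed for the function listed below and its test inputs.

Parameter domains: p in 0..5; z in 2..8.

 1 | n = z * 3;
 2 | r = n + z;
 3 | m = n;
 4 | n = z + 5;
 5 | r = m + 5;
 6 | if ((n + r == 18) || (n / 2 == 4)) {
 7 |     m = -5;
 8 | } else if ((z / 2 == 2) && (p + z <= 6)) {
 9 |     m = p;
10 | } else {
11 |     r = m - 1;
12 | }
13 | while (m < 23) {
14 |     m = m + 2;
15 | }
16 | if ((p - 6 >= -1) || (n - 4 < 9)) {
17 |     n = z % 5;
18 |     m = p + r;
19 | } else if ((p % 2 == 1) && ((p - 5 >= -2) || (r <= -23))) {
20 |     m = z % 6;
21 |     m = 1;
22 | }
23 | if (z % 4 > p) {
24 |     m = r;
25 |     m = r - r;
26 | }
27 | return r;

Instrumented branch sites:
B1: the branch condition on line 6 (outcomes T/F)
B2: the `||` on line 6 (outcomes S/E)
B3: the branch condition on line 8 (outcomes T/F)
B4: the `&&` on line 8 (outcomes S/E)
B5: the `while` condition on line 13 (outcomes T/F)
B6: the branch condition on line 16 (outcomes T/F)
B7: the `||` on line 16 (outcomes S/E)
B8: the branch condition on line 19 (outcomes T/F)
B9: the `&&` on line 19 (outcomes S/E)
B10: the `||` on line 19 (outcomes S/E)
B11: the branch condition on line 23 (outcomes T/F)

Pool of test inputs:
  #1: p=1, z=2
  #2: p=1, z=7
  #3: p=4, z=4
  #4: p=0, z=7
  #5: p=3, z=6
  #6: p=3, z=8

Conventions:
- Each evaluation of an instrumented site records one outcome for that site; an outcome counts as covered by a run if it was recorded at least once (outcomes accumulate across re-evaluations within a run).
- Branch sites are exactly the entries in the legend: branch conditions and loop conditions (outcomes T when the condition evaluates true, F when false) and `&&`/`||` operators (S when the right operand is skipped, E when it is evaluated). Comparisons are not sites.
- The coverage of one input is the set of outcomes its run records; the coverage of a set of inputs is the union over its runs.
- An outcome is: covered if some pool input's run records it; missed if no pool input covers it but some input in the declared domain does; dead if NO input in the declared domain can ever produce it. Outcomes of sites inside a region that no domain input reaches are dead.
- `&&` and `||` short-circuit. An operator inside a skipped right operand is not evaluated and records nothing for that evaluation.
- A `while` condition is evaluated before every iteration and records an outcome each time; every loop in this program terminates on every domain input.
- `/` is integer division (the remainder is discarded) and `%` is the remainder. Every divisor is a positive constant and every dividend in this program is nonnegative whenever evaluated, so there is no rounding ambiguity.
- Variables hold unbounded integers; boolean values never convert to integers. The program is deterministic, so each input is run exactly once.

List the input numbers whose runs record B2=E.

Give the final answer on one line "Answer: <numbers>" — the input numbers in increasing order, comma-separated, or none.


input #1 (p=1, z=2): does not produce B2=E
input #2 (p=1, z=7): produces B2=E
input #3 (p=4, z=4): produces B2=E
input #4 (p=0, z=7): produces B2=E
input #5 (p=3, z=6): produces B2=E
input #6 (p=3, z=8): produces B2=E
Answer: 2, 3, 4, 5, 6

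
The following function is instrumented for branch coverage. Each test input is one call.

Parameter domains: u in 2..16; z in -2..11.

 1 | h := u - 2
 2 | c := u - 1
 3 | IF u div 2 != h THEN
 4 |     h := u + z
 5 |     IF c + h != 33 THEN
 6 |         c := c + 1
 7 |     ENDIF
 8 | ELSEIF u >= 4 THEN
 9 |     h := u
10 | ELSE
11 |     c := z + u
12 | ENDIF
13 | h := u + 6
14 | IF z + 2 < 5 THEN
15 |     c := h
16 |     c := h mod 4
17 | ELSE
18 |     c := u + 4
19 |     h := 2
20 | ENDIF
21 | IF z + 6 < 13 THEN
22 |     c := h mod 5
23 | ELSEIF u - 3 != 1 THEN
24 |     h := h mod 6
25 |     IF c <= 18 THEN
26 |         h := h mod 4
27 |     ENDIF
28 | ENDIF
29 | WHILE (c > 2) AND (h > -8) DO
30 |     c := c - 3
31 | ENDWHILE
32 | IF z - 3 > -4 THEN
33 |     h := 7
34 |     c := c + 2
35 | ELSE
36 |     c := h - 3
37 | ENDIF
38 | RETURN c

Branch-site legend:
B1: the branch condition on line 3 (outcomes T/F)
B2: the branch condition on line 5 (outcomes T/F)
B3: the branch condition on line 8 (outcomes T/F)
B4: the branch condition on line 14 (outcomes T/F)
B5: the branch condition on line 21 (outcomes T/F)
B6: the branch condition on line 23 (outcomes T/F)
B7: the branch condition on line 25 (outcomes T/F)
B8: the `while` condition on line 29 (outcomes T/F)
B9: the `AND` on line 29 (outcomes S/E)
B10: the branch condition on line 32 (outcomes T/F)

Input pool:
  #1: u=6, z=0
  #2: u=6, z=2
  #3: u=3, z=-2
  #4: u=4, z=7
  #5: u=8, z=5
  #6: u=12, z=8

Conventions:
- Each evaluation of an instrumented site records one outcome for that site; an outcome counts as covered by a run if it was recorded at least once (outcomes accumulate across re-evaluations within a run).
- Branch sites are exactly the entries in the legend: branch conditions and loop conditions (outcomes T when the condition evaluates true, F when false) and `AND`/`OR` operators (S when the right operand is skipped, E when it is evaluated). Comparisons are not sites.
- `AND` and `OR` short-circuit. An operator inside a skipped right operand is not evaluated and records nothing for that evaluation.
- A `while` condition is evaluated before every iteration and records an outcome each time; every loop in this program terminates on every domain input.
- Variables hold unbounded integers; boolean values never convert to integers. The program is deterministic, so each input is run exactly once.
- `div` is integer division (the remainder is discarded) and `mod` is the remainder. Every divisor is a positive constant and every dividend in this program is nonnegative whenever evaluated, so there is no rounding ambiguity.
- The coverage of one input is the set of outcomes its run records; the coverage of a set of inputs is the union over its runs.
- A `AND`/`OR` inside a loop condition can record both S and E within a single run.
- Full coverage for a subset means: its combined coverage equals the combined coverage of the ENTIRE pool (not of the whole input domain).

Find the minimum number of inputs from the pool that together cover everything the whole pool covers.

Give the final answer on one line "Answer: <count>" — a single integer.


test 1 (u=6, z=0) fires B1->T, B2->T, B4->T, B5->T, B9->S, B8->F, B10->T; hits B1=T, B2=T, B4=T, B5=T, B8=F, B9=S, B10=T
test 2 (u=6, z=2) fires B1->T, B2->T, B4->T, B5->T, B9->S, B8->F, B10->T; hits B1=T, B2=T, B4=T, B5=T, B8=F, B9=S, B10=T
test 3 (u=3, z=-2) fires B1->F, B3->F, B4->T, B5->T, B9->E, B8->T, B9->S, B8->F, B10->F; hits B1=F, B3=F, B4=T, B5=T, B8=T, B8=F, B9=S, B9=E, B10=F
test 4 (u=4, z=7) fires B1->F, B3->T, B4->F, B5->F, B6->F, B9->E, B8->T, B9->E, B8->T, B9->S, B8->F, B10->T; hits B1=F, B3=T, B4=F, B5=F, B6=F, B8=T, B8=F, B9=S, B9=E, B10=T
test 5 (u=8, z=5) fires B1->T, B2->T, B4->F, B5->T, B9->S, B8->F, B10->T; hits B1=T, B2=T, B4=F, B5=T, B8=F, B9=S, B10=T
test 6 (u=12, z=8) fires B1->T, B2->T, B4->F, B5->F, B6->T, B7->T, B9->E, B8->T, B9->E, B8->T, B9->E, B8->T, B9->E, B8->T, ...; hits B1=T, B2=T, B4=F, B5=F, B6=T, B7=T, B8=T, B8=F, B9=S, B9=E, B10=T
pool-wide coverage (18 outcomes): B1=T, B1=F, B2=T, B3=T, B3=F, B4=T, B4=F, B5=T, B5=F, B6=T, B6=F, B7=T, B8=T, B8=F, B9=S, B9=E, B10=T, B10=F
checked all size-1 subsets: none covers 18 outcomes (max 11/18)
checked all size-2 subsets: none covers 18 outcomes (max 16/18)
inputs {3, 4, 6} (size 3) cover everything; no size-3 subset with a lexicographically smaller index list covers all 18
Answer: 3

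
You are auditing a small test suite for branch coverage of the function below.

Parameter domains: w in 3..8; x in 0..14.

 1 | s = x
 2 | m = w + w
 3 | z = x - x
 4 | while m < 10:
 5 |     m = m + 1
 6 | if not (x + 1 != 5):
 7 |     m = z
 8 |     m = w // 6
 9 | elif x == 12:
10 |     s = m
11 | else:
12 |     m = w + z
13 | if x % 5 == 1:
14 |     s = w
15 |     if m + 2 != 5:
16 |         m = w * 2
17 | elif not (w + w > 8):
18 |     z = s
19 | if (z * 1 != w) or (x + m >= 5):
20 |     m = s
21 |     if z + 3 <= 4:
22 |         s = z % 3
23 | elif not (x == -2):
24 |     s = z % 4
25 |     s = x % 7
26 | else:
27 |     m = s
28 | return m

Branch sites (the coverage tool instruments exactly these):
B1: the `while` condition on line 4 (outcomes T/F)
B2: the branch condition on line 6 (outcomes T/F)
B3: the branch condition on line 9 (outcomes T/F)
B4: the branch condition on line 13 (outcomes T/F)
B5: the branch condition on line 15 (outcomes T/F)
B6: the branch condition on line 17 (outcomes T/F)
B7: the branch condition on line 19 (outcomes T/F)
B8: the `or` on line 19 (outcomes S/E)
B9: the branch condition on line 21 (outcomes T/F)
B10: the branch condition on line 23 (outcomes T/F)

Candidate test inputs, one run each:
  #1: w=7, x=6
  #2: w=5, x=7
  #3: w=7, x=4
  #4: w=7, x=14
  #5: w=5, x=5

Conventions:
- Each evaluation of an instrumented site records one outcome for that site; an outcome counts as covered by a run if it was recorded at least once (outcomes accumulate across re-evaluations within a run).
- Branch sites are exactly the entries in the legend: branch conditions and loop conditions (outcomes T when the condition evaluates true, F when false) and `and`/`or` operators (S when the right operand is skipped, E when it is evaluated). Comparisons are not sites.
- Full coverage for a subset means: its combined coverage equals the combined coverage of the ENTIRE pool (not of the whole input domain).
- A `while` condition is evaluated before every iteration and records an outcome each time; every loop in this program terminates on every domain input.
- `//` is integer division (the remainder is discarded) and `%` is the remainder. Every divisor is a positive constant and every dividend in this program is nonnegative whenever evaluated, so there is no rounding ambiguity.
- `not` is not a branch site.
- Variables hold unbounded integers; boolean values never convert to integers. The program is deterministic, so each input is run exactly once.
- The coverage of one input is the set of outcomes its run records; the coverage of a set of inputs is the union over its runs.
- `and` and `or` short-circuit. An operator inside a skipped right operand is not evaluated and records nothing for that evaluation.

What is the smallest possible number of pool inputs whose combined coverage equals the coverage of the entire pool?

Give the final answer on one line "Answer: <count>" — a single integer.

run #1 (w=7, x=6) runs B1->F, B2->F, B3->F, B4->T, B5->T, B8->S, B7->T, B9->T; records B1=F, B2=F, B3=F, B4=T, B5=T, B7=T, B8=S, B9=T
run #2 (w=5, x=7) runs B1->F, B2->F, B3->F, B4->F, B6->F, B8->S, B7->T, B9->T; records B1=F, B2=F, B3=F, B4=F, B6=F, B7=T, B8=S, B9=T
run #3 (w=7, x=4) runs B1->F, B2->T, B4->F, B6->F, B8->S, B7->T, B9->T; records B1=F, B2=T, B4=F, B6=F, B7=T, B8=S, B9=T
run #4 (w=7, x=14) runs B1->F, B2->F, B3->F, B4->F, B6->F, B8->S, B7->T, B9->T; records B1=F, B2=F, B3=F, B4=F, B6=F, B7=T, B8=S, B9=T
run #5 (w=5, x=5) runs B1->F, B2->F, B3->F, B4->F, B6->F, B8->S, B7->T, B9->T; records B1=F, B2=F, B3=F, B4=F, B6=F, B7=T, B8=S, B9=T
union over all inputs: B1=F, B2=T, B2=F, B3=F, B4=T, B4=F, B5=T, B6=F, B7=T, B8=S, B9=T (11 outcomes)
size 1 is not enough: best union over all size-1 subsets is 8/11
size 2: inputs {1, 3} cover all 11 outcomes, and no lexicographically smaller subset of this size does

Answer: 2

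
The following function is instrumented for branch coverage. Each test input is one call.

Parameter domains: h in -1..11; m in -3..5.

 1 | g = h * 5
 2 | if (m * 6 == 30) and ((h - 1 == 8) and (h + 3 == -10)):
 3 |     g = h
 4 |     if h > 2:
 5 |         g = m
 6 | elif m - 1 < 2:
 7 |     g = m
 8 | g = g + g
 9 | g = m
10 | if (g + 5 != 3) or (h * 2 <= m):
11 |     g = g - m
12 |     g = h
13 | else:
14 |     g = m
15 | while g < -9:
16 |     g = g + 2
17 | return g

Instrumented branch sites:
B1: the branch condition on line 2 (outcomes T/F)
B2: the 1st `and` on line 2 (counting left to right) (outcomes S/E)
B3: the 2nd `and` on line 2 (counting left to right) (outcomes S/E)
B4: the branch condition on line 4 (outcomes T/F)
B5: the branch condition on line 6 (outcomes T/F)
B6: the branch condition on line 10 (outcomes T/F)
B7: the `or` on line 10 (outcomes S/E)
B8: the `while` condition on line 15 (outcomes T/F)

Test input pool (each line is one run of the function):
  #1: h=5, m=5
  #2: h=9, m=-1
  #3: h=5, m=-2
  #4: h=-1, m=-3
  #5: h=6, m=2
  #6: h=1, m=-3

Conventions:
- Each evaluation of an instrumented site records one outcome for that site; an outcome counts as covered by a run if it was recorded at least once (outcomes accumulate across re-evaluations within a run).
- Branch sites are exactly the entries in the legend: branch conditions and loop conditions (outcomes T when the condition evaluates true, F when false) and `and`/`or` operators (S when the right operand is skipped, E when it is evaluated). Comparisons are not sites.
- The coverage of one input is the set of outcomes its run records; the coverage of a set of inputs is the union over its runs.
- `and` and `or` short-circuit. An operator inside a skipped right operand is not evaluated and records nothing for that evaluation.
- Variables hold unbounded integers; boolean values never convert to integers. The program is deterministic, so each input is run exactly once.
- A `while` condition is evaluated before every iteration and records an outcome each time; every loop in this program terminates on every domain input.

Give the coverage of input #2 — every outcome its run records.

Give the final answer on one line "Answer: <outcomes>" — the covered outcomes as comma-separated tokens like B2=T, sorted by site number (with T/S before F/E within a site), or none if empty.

Event log for input #2 (h=9, m=-1):
  B2->S, B1->F, B5->T, B7->S, B6->T, B8->F
distinct outcomes covered: B1=F, B2=S, B5=T, B6=T, B7=S, B8=F

Answer: B1=F, B2=S, B5=T, B6=T, B7=S, B8=F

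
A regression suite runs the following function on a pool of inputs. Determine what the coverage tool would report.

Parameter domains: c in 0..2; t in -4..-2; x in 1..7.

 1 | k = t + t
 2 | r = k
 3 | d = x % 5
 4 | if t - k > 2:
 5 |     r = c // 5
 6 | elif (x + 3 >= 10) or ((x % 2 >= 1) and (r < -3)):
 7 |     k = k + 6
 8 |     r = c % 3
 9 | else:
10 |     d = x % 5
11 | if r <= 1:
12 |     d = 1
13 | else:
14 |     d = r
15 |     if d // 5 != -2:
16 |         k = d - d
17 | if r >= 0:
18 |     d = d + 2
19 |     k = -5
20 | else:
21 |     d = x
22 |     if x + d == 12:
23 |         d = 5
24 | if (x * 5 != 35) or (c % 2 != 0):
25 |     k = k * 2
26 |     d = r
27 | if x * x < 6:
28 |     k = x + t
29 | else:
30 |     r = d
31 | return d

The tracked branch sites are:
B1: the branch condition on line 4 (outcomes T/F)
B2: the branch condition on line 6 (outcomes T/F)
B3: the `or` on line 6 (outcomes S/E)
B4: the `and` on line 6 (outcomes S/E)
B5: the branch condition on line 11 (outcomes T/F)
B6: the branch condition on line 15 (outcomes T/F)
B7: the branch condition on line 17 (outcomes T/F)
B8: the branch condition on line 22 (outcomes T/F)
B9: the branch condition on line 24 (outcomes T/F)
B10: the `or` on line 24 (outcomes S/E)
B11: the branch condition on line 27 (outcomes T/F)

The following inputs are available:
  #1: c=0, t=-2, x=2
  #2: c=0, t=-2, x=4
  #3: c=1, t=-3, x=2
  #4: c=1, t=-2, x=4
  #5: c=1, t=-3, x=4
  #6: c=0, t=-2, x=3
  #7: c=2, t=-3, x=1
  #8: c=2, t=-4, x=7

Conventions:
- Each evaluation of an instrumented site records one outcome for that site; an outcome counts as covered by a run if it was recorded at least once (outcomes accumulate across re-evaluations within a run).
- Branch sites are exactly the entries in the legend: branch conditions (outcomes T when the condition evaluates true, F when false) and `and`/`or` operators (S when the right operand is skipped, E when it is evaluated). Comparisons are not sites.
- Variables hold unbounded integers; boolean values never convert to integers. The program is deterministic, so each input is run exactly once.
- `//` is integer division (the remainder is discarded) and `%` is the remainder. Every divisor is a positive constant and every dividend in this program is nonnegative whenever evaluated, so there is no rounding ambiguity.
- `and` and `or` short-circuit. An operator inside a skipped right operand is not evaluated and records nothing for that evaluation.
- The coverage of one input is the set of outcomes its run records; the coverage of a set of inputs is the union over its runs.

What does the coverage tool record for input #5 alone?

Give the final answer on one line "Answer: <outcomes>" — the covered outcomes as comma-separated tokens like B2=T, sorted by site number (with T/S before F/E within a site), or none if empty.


Event log for input #5 (c=1, t=-3, x=4):
  B1->T, B5->T, B7->T, B10->S, B9->T, B11->F
as a set, this run covers: B1=T, B5=T, B7=T, B9=T, B10=S, B11=F
Answer: B1=T, B5=T, B7=T, B9=T, B10=S, B11=F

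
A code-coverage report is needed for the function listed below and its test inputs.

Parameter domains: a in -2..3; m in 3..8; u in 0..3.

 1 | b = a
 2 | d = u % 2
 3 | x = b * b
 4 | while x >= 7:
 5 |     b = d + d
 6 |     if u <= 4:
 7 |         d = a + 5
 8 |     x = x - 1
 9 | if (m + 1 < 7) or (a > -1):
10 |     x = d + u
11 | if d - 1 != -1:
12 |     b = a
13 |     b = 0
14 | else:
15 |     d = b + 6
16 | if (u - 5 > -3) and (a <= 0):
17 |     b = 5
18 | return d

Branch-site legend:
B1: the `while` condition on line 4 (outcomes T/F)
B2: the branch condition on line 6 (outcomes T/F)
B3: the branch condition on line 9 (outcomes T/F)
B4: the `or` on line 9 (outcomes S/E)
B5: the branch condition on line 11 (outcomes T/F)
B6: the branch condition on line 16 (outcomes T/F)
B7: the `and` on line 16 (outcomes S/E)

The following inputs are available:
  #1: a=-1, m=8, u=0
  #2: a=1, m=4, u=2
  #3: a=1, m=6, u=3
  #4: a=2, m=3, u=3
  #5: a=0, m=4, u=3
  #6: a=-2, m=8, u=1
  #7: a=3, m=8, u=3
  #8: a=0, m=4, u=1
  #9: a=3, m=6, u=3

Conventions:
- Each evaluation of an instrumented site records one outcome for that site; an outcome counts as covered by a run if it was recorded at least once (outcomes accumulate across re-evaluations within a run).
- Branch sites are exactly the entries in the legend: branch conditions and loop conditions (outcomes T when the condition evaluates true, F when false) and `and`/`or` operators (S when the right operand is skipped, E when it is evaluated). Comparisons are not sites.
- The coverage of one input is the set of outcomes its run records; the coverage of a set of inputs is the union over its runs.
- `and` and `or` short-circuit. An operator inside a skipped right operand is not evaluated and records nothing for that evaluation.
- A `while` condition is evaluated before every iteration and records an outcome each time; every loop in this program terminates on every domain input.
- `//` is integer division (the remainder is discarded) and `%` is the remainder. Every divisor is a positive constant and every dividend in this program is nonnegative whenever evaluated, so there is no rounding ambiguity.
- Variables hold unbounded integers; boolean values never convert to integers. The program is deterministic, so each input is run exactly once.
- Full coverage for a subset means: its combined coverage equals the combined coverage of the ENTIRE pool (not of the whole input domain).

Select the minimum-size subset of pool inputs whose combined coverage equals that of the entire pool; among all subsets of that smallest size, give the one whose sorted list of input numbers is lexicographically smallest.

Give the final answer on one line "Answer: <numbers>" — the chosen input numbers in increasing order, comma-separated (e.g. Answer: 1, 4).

input #1, a=-1, m=8, u=0: outcomes B1=F, B3=F, B4=E, B5=F, B6=F, B7=S
input #2, a=1, m=4, u=2: outcomes B1=F, B3=T, B4=S, B5=F, B6=F, B7=S
input #3, a=1, m=6, u=3: outcomes B1=F, B3=T, B4=E, B5=T, B6=F, B7=E
input #4, a=2, m=3, u=3: outcomes B1=F, B3=T, B4=S, B5=T, B6=F, B7=E
input #5, a=0, m=4, u=3: outcomes B1=F, B3=T, B4=S, B5=T, B6=T, B7=E
input #6, a=-2, m=8, u=1: outcomes B1=F, B3=F, B4=E, B5=T, B6=F, B7=S
input #7, a=3, m=8, u=3: outcomes B1=T, B1=F, B2=T, B3=T, B4=E, B5=T, B6=F, B7=E
input #8, a=0, m=4, u=1: outcomes B1=F, B3=T, B4=S, B5=T, B6=F, B7=S
input #9, a=3, m=6, u=3: outcomes B1=T, B1=F, B2=T, B3=T, B4=E, B5=T, B6=F, B7=E
together the pool reaches 13 outcomes: B1=T, B1=F, B2=T, B3=T, B3=F, B4=S, B4=E, B5=T, B5=F, B6=T, B6=F, B7=S, B7=E
no size-1 subset reaches all 13 outcomes (best union: 8/13)
no size-2 subset reaches all 13 outcomes (best union: 11/13)
the canonical winner is {1, 5, 7}: size 3, full 13-outcome coverage, earliest index list among size-3 covers

Answer: 1, 5, 7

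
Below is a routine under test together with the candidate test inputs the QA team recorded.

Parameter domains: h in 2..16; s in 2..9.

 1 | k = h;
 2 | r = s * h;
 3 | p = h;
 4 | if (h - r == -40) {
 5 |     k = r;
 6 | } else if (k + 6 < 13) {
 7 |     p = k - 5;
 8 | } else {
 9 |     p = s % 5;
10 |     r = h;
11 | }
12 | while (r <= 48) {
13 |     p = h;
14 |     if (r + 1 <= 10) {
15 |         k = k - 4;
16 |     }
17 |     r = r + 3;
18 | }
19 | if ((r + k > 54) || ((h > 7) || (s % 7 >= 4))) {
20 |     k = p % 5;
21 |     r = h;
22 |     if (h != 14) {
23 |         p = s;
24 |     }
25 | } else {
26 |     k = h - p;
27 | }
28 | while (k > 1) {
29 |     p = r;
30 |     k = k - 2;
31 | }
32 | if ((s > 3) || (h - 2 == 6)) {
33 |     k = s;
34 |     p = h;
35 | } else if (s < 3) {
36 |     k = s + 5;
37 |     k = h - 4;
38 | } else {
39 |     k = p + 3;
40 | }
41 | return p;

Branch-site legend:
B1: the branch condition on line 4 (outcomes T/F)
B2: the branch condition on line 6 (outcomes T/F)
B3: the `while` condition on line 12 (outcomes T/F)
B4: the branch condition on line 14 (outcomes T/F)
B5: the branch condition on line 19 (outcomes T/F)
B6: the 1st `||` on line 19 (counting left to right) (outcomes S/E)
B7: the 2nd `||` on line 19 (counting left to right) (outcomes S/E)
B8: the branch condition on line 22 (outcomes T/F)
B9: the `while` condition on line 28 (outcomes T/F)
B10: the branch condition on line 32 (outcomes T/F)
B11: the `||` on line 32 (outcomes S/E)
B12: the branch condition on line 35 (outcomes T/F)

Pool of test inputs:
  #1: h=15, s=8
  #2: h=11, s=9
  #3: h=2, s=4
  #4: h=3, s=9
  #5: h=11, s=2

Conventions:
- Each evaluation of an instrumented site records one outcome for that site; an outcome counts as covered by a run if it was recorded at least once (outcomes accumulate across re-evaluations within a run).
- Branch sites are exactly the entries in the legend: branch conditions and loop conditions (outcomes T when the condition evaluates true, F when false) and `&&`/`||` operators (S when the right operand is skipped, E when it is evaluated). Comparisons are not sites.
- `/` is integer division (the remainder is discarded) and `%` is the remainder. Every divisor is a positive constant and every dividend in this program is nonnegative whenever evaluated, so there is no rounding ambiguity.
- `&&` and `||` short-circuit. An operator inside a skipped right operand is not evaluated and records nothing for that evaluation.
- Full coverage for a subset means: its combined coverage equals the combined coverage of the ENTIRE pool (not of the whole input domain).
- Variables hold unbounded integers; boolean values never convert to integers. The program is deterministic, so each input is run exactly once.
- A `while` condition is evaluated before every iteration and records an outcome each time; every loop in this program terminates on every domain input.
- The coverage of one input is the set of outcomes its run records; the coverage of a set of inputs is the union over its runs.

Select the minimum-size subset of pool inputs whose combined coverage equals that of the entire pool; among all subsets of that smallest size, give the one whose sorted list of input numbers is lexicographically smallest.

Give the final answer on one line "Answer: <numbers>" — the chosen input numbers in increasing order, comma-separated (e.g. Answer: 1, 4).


input #1, h=15, s=8: events B1->F, B2->F, B3->T, B4->F, B3->T, B4->F, B3->T, B4->F, B3->T, B4->F, B3->T, B4->F, B3->T, B4->F, ...; outcomes B1=F, B2=F, B3=T, B3=F, B4=F, B5=T, B6=S, B8=T, B9=F, B10=T, B11=S
input #2, h=11, s=9: events B1->F, B2->F, B3->T, B4->F, B3->T, B4->F, B3->T, B4->F, B3->T, B4->F, B3->T, B4->F, B3->T, B4->F, ...; outcomes B1=F, B2=F, B3=T, B3=F, B4=F, B5=T, B6=S, B8=T, B9=F, B10=T, B11=S
input #3, h=2, s=4: events B1->F, B2->T, B3->T, B4->T, B3->T, B4->F, B3->T, B4->F, B3->T, B4->F, B3->T, B4->F, B3->T, B4->F, ...; outcomes B1=F, B2=T, B3=T, B3=F, B4=T, B4=F, B5=T, B6=E, B7=E, B8=T, B9=T, B9=F, B10=T, B11=S
input #4, h=3, s=9: events B1->F, B2->T, B3->T, B4->F, B3->T, B4->F, B3->T, B4->F, B3->T, B4->F, B3->T, B4->F, B3->T, B4->F, ...; outcomes B1=F, B2=T, B3=T, B3=F, B4=F, B5=F, B6=E, B7=E, B9=F, B10=T, B11=S
input #5, h=11, s=2: events B1->F, B2->F, B3->T, B4->F, B3->T, B4->F, B3->T, B4->F, B3->T, B4->F, B3->T, B4->F, B3->T, B4->F, ...; outcomes B1=F, B2=F, B3=T, B3=F, B4=F, B5=T, B6=S, B8=T, B9=F, B10=F, B11=E, B12=T
pool-wide coverage (20 outcomes): B1=F, B2=T, B2=F, B3=T, B3=F, B4=T, B4=F, B5=T, B5=F, B6=S, B6=E, B7=E, B8=T, B9=T, B9=F, B10=T, B10=F, B11=S, B11=E, B12=T
size 1 is not enough: best union over all size-1 subsets is 14/20
size 2 is not enough: best union over all size-2 subsets is 19/20
size 3: inputs {3, 4, 5} cover all 20 outcomes, and no lexicographically smaller subset of this size does
Answer: 3, 4, 5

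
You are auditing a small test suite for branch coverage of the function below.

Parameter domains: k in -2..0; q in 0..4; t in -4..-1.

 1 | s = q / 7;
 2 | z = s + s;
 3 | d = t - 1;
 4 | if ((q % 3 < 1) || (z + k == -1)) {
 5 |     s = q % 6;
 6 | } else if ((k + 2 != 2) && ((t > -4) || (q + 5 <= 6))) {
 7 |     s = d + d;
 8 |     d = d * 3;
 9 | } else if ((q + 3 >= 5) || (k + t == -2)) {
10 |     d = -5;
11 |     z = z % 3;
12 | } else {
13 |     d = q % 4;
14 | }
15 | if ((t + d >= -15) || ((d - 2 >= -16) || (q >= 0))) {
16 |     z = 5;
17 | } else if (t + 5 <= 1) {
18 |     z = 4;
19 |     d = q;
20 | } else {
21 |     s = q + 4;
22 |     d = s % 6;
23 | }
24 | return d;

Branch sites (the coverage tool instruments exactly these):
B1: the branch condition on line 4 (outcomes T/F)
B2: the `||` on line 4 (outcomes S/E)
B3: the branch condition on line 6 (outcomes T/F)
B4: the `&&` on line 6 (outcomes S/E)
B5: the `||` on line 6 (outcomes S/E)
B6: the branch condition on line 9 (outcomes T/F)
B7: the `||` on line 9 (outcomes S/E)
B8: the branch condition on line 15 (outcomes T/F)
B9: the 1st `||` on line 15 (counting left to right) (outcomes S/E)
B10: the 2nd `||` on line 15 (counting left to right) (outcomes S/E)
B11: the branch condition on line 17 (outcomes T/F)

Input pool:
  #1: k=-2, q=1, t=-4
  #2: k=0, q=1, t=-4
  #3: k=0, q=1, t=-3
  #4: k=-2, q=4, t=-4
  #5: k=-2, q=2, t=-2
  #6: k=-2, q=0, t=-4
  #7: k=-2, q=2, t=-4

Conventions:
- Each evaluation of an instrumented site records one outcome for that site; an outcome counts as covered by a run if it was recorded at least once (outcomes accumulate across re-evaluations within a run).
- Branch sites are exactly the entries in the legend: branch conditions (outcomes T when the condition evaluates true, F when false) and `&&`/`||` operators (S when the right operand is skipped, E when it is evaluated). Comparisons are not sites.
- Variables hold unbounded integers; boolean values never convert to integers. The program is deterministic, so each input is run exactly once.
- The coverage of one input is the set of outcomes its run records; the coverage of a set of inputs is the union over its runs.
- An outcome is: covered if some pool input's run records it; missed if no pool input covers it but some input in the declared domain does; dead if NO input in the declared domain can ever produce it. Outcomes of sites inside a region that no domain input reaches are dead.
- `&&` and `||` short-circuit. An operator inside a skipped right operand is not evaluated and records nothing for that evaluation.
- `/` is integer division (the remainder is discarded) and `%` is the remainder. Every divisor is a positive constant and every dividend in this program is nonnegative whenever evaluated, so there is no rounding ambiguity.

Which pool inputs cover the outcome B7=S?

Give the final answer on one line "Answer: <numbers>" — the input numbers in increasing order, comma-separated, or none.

input #1 (k=-2, q=1, t=-4): never hits B7=S
input #2 (k=0, q=1, t=-4): never hits B7=S
input #3 (k=0, q=1, t=-3): never hits B7=S
input #4 (k=-2, q=4, t=-4): hits B7=S
input #5 (k=-2, q=2, t=-2): never hits B7=S
input #6 (k=-2, q=0, t=-4): never hits B7=S
input #7 (k=-2, q=2, t=-4): hits B7=S

Answer: 4, 7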